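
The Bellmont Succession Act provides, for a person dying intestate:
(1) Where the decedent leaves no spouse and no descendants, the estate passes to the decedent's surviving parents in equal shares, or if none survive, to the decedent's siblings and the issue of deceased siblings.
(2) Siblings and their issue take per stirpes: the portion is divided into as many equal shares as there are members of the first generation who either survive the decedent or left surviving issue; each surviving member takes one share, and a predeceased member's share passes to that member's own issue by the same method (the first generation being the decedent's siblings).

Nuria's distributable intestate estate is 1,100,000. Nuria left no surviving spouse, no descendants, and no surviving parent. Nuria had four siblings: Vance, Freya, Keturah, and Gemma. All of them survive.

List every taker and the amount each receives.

Vance: 275,000; Freya: 275,000; Keturah: 275,000; Gemma: 275,000

The entire 1,100,000 passes to the siblings and their issue.
That amount (1,100,000) is divided into 4 shares of 275,000: Vance, Freya, Keturah, and Gemma each take 275,000.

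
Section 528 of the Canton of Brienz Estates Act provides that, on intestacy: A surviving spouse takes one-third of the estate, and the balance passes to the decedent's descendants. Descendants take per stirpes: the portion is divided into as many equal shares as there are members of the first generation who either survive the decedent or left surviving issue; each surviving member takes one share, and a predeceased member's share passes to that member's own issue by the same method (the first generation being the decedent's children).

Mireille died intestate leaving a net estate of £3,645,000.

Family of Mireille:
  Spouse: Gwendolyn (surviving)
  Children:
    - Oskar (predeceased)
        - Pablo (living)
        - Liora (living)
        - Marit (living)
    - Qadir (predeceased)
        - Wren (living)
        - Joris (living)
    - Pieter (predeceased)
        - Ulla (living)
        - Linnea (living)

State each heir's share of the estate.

Gwendolyn takes one-third of £3,645,000 = £1,215,000. The remaining £2,430,000 passes to the descendants.
The descendants' portion (£2,430,000) is divided into 3 shares of £810,000: Oskar's £810,000 share passes to Oskar's issue; Qadir's £810,000 share passes to Qadir's issue; Pieter's £810,000 share passes to Pieter's issue.
Oskar's share (£810,000) is divided into 3 shares of £270,000: Pablo, Liora, and Marit each take £270,000.
Qadir's share (£810,000) is divided into 2 shares of £405,000: Wren and Joris each take £405,000.
Pieter's share (£810,000) is divided into 2 shares of £405,000: Ulla and Linnea each take £405,000.

Gwendolyn: £1,215,000; Pablo: £270,000; Liora: £270,000; Marit: £270,000; Wren: £405,000; Joris: £405,000; Ulla: £405,000; Linnea: £405,000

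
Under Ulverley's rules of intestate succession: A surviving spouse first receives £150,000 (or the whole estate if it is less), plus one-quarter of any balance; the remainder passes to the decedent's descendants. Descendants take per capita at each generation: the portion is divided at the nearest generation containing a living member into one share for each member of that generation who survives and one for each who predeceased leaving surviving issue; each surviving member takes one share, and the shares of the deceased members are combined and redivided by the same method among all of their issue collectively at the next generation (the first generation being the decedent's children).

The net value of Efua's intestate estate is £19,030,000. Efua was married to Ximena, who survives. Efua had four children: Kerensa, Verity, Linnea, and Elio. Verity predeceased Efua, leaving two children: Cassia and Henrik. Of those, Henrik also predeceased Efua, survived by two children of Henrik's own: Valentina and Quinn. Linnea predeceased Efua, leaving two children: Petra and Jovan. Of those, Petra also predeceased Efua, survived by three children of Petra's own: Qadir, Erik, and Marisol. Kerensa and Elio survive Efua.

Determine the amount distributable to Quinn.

Ximena first takes £150,000, leaving a balance of £18,880,000. Ximena then takes one-quarter of the balance (£4,720,000), for a total of £4,870,000. The remaining £14,160,000 passes to the descendants.
The descendants' portion (£14,160,000) is divided at the children's generation into 4 shares of £3,540,000. Kerensa and Elio each take £3,540,000. The 2 shares of the deceased (Verity and Linnea) are combined into a pool of £7,080,000.
That pool (£7,080,000) is divided at the grandchildren's generation into 4 shares of £1,770,000. Cassia and Jovan each take £1,770,000. The 2 shares of the deceased (Henrik and Petra) are combined into a pool of £3,540,000.
That pool (£3,540,000) is divided at the great-grandchildren's generation equally among Valentina, Quinn, Qadir, Erik, and Marisol: £708,000 each.

Quinn receives £708,000.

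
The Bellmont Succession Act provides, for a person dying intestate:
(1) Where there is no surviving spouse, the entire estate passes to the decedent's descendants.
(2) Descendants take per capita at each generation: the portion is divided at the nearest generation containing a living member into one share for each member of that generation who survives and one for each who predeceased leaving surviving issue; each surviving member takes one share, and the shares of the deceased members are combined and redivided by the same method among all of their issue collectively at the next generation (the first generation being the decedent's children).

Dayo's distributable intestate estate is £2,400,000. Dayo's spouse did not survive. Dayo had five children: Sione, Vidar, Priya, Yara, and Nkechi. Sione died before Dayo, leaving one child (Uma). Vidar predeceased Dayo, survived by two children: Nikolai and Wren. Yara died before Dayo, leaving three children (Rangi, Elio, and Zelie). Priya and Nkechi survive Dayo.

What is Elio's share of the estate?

Elio receives £240,000.

The entire £2,400,000 passes to the descendants.
That amount (£2,400,000) is divided at the children's generation into 5 shares of £480,000. Priya and Nkechi each take £480,000. The 3 shares of the deceased (Sione, Vidar, and Yara) are combined into a pool of £1,440,000.
That pool (£1,440,000) is divided at the grandchildren's generation equally among Uma, Nikolai, Wren, Rangi, Elio, and Zelie: £240,000 each.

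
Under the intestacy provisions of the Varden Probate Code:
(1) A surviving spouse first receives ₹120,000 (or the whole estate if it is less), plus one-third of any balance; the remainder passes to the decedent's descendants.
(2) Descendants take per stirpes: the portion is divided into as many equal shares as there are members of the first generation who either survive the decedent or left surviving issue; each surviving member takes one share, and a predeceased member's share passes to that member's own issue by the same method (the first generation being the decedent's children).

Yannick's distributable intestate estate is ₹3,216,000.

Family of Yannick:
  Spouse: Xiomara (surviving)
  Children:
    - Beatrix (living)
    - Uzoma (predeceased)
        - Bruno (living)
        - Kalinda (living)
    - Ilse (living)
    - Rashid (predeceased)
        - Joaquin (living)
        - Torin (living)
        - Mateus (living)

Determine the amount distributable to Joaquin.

Joaquin receives ₹172,000.

Xiomara first takes ₹120,000, leaving a balance of ₹3,096,000. Xiomara then takes one-third of the balance (₹1,032,000), for a total of ₹1,152,000. The remaining ₹2,064,000 passes to the descendants.
The descendants' portion (₹2,064,000) is divided into 4 shares of ₹516,000: Beatrix and Ilse each take ₹516,000; Uzoma's ₹516,000 share passes to Uzoma's issue; Rashid's ₹516,000 share passes to Rashid's issue.
Uzoma's share (₹516,000) is divided into 2 shares of ₹258,000: Bruno and Kalinda each take ₹258,000.
Rashid's share (₹516,000) is divided into 3 shares of ₹172,000: Joaquin, Torin, and Mateus each take ₹172,000.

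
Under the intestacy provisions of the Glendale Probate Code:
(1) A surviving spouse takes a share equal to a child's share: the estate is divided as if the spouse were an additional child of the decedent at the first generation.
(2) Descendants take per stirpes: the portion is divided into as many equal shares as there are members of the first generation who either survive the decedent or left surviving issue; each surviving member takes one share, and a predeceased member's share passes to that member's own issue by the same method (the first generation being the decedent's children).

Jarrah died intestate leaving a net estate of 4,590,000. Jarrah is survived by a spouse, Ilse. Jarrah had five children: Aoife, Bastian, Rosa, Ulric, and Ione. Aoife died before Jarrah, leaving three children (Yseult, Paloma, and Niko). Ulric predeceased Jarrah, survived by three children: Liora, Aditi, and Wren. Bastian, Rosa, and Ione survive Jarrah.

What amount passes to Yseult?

Yseult receives 255,000.

The spouse counts as an additional share at the children's level, so there are 6 primary shares of 765,000. Ilse takes one such share (765,000).
The children's combined portion (3,825,000) is divided into 5 shares of 765,000: Bastian, Rosa, and Ione each take 765,000; Aoife's 765,000 share passes to Aoife's issue; Ulric's 765,000 share passes to Ulric's issue.
Aoife's share (765,000) is divided into 3 shares of 255,000: Yseult, Paloma, and Niko each take 255,000.
Ulric's share (765,000) is divided into 3 shares of 255,000: Liora, Aditi, and Wren each take 255,000.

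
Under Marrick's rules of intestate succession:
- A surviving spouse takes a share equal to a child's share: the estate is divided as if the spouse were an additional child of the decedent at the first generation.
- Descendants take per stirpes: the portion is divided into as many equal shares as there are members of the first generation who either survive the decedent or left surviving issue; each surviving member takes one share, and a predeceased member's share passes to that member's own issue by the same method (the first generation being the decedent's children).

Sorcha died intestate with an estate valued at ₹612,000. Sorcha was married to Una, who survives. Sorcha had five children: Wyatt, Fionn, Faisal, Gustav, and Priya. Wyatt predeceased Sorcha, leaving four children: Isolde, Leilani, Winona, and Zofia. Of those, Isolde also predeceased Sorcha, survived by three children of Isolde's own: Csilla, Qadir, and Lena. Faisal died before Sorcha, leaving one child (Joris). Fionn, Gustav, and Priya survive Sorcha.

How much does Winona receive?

The spouse counts as an additional share at the children's level, so there are 6 primary shares of ₹102,000. Una takes one such share (₹102,000).
The children's combined portion (₹510,000) is divided into 5 shares of ₹102,000: Fionn, Gustav, and Priya each take ₹102,000; Wyatt's ₹102,000 share passes to Wyatt's issue; Faisal's ₹102,000 share passes to Faisal's issue.
Wyatt's share (₹102,000) is divided into 4 shares of ₹25,500: Leilani, Winona, and Zofia each take ₹25,500; Isolde's ₹25,500 share passes to Isolde's issue.
Isolde's share (₹25,500) is divided into 3 shares of ₹8,500: Csilla, Qadir, and Lena each take ₹8,500.
Faisal's share (₹102,000) passes entirely to Joris.

Winona receives ₹25,500.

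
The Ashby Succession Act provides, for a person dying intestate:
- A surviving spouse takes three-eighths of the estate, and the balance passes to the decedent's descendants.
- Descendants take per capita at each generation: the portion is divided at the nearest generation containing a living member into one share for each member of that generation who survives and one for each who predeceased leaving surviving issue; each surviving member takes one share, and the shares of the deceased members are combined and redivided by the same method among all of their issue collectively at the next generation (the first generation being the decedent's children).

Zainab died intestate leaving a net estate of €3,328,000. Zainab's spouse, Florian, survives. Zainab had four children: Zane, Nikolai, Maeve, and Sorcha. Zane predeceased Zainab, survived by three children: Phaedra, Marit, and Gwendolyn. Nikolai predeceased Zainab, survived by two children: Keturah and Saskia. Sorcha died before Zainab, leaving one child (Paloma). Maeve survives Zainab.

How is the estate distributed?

Florian takes three-eighths of €3,328,000 = €1,248,000. The remaining €2,080,000 passes to the descendants.
The descendants' portion (€2,080,000) is divided at the children's generation into 4 shares of €520,000. Maeve takes €520,000. The 3 shares of the deceased (Zane, Nikolai, and Sorcha) are combined into a pool of €1,560,000.
That pool (€1,560,000) is divided at the grandchildren's generation equally among Phaedra, Marit, Gwendolyn, Keturah, Saskia, and Paloma: €260,000 each.

Florian: €1,248,000; Phaedra: €260,000; Marit: €260,000; Gwendolyn: €260,000; Keturah: €260,000; Saskia: €260,000; Maeve: €520,000; Paloma: €260,000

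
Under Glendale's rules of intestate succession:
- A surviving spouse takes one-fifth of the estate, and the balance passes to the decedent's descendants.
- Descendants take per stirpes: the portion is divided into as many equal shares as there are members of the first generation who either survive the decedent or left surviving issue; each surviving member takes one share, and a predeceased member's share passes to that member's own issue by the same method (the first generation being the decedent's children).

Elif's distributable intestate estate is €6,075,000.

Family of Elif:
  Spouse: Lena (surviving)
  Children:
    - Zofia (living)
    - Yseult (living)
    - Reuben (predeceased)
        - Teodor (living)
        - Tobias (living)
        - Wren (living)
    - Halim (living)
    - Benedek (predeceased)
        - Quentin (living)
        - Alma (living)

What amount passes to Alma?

Lena takes one-fifth of €6,075,000 = €1,215,000. The remaining €4,860,000 passes to the descendants.
The descendants' portion (€4,860,000) is divided into 5 shares of €972,000: Zofia, Yseult, and Halim each take €972,000; Reuben's €972,000 share passes to Reuben's issue; Benedek's €972,000 share passes to Benedek's issue.
Reuben's share (€972,000) is divided into 3 shares of €324,000: Teodor, Tobias, and Wren each take €324,000.
Benedek's share (€972,000) is divided into 2 shares of €486,000: Quentin and Alma each take €486,000.

Alma receives €486,000.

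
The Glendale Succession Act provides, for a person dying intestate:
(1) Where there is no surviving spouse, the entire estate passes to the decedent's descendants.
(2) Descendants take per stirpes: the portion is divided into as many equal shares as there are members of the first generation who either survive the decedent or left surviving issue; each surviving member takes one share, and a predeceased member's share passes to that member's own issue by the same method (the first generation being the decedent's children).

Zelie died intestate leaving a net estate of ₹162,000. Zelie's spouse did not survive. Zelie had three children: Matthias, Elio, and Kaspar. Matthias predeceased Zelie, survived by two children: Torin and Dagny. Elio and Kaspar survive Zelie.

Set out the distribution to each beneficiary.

The entire ₹162,000 passes to the descendants.
That amount (₹162,000) is divided into 3 shares of ₹54,000: Elio and Kaspar each take ₹54,000; Matthias's ₹54,000 share passes to Matthias's issue.
Matthias's share (₹54,000) is divided into 2 shares of ₹27,000: Torin and Dagny each take ₹27,000.

Torin: ₹27,000; Dagny: ₹27,000; Elio: ₹54,000; Kaspar: ₹54,000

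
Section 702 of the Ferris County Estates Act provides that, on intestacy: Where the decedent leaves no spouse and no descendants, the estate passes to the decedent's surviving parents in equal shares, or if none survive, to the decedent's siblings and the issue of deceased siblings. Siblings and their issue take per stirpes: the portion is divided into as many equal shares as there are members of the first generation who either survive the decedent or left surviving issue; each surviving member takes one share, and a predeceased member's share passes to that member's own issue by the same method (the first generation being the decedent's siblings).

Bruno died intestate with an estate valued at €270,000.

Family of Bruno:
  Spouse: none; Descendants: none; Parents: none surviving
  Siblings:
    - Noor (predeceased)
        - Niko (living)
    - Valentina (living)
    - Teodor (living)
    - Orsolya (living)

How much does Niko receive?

The entire €270,000 passes to the siblings and their issue.
That amount (€270,000) is divided into 4 shares of €67,500: Valentina, Teodor, and Orsolya each take €67,500; Noor's €67,500 share passes to Noor's issue.
Noor's share (€67,500) passes entirely to Niko.

Niko receives €67,500.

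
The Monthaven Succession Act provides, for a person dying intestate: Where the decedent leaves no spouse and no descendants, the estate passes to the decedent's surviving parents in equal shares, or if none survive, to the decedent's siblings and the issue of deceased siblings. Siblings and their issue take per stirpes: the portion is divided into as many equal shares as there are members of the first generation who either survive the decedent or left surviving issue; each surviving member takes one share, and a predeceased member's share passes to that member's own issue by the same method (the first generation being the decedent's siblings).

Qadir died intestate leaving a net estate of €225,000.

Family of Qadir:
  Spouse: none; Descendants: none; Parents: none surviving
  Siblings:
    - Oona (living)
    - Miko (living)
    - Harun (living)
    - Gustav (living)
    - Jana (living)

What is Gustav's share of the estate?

The entire €225,000 passes to the siblings and their issue.
That amount (€225,000) is divided into 5 shares of €45,000: Oona, Miko, Harun, Gustav, and Jana each take €45,000.

Gustav receives €45,000.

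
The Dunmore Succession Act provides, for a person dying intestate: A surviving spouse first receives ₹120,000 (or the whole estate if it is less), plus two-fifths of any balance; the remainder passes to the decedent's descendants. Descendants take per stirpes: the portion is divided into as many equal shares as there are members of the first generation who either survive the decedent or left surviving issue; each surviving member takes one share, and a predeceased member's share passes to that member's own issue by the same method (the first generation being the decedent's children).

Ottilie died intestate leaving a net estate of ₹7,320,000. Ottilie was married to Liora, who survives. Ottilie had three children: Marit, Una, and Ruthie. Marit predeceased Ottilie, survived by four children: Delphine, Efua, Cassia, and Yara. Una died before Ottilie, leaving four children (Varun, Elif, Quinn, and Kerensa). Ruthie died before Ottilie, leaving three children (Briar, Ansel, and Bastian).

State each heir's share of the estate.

Liora: ₹3,000,000; Delphine: ₹360,000; Efua: ₹360,000; Cassia: ₹360,000; Yara: ₹360,000; Varun: ₹360,000; Elif: ₹360,000; Quinn: ₹360,000; Kerensa: ₹360,000; Briar: ₹480,000; Ansel: ₹480,000; Bastian: ₹480,000

Liora first takes ₹120,000, leaving a balance of ₹7,200,000. Liora then takes two-fifths of the balance (₹2,880,000), for a total of ₹3,000,000. The remaining ₹4,320,000 passes to the descendants.
The descendants' portion (₹4,320,000) is divided into 3 shares of ₹1,440,000: Marit's ₹1,440,000 share passes to Marit's issue; Una's ₹1,440,000 share passes to Una's issue; Ruthie's ₹1,440,000 share passes to Ruthie's issue.
Marit's share (₹1,440,000) is divided into 4 shares of ₹360,000: Delphine, Efua, Cassia, and Yara each take ₹360,000.
Una's share (₹1,440,000) is divided into 4 shares of ₹360,000: Varun, Elif, Quinn, and Kerensa each take ₹360,000.
Ruthie's share (₹1,440,000) is divided into 3 shares of ₹480,000: Briar, Ansel, and Bastian each take ₹480,000.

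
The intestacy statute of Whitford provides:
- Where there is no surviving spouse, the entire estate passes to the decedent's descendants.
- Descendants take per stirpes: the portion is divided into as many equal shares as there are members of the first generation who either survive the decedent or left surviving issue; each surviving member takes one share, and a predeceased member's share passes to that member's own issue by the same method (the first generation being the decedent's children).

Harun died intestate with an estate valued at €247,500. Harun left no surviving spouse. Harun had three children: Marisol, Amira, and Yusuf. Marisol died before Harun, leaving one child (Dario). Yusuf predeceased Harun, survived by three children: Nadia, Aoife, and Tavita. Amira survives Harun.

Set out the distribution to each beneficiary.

The entire €247,500 passes to the descendants.
That amount (€247,500) is divided into 3 shares of €82,500: Amira takes €82,500; Marisol's €82,500 share passes to Marisol's issue; Yusuf's €82,500 share passes to Yusuf's issue.
Marisol's share (€82,500) passes entirely to Dario.
Yusuf's share (€82,500) is divided into 3 shares of €27,500: Nadia, Aoife, and Tavita each take €27,500.

Dario: €82,500; Amira: €82,500; Nadia: €27,500; Aoife: €27,500; Tavita: €27,500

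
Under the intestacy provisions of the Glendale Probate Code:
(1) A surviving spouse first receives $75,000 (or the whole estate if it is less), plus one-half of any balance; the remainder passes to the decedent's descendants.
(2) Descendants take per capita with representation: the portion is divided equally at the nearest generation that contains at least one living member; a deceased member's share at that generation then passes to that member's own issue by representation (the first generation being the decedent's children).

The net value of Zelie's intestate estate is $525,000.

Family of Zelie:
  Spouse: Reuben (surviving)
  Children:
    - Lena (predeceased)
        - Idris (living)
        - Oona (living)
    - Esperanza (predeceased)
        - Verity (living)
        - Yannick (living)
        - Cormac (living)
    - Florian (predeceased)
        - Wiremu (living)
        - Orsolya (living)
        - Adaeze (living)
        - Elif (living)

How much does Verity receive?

Verity receives $25,000.

Reuben first takes $75,000, leaving a balance of $450,000. Reuben then takes one-half of the balance ($225,000), for a total of $300,000. The remaining $225,000 passes to the descendants.
No child survives, so the initial division is made at the grandchildren's generation.
The descendants' portion ($225,000) is divided into 9 shares of $25,000: Idris, Oona, Verity, Yannick, Cormac, Wiremu, Orsolya, Adaeze, and Elif each take $25,000.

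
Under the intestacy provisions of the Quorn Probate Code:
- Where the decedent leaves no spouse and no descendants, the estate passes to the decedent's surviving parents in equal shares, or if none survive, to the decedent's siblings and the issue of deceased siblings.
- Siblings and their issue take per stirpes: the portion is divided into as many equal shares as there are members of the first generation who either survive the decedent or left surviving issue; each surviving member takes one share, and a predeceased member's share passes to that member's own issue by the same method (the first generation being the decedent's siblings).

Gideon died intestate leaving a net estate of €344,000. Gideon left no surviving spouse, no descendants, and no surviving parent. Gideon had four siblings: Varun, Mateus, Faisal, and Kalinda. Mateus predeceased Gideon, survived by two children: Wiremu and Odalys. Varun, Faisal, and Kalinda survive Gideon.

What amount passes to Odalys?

Odalys receives €43,000.

The entire €344,000 passes to the siblings and their issue.
That amount (€344,000) is divided into 4 shares of €86,000: Varun, Faisal, and Kalinda each take €86,000; Mateus's €86,000 share passes to Mateus's issue.
Mateus's share (€86,000) is divided into 2 shares of €43,000: Wiremu and Odalys each take €43,000.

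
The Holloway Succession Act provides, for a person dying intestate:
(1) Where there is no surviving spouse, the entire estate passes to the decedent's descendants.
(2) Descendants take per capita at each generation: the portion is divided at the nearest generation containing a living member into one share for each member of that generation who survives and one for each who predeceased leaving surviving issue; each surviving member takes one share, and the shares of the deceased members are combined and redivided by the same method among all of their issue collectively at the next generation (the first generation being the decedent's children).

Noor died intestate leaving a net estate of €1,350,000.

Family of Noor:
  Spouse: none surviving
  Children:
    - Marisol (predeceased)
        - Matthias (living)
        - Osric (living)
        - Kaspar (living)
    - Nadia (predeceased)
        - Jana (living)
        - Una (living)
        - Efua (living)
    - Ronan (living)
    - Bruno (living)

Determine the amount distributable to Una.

Una receives €112,500.

The entire €1,350,000 passes to the descendants.
That amount (€1,350,000) is divided at the children's generation into 4 shares of €337,500. Ronan and Bruno each take €337,500. The 2 shares of the deceased (Marisol and Nadia) are combined into a pool of €675,000.
That pool (€675,000) is divided at the grandchildren's generation equally among Matthias, Osric, Kaspar, Jana, Una, and Efua: €112,500 each.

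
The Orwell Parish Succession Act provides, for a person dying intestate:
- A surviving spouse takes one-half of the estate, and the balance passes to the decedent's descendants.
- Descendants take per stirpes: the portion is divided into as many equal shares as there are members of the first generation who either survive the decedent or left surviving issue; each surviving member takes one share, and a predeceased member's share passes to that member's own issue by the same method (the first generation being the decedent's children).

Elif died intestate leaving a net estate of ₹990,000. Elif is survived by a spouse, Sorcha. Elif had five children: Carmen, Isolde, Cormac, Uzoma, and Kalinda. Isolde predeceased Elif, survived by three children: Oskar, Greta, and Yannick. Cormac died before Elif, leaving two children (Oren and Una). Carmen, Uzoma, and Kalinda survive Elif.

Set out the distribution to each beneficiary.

Sorcha takes one-half of ₹990,000 = ₹495,000. The remaining ₹495,000 passes to the descendants.
The descendants' portion (₹495,000) is divided into 5 shares of ₹99,000: Carmen, Uzoma, and Kalinda each take ₹99,000; Isolde's ₹99,000 share passes to Isolde's issue; Cormac's ₹99,000 share passes to Cormac's issue.
Isolde's share (₹99,000) is divided into 3 shares of ₹33,000: Oskar, Greta, and Yannick each take ₹33,000.
Cormac's share (₹99,000) is divided into 2 shares of ₹49,500: Oren and Una each take ₹49,500.

Sorcha: ₹495,000; Carmen: ₹99,000; Oskar: ₹33,000; Greta: ₹33,000; Yannick: ₹33,000; Oren: ₹49,500; Una: ₹49,500; Uzoma: ₹99,000; Kalinda: ₹99,000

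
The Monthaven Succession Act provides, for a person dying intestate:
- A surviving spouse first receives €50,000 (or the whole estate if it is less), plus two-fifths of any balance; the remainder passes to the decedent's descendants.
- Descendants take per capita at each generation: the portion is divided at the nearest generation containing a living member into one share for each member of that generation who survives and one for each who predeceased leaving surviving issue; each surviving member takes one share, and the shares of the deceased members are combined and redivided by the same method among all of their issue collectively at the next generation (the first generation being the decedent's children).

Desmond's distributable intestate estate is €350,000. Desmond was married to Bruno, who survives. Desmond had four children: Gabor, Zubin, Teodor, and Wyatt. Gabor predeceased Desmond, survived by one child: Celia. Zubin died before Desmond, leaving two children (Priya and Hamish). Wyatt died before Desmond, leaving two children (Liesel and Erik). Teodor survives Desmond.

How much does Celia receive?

Celia receives €27,000.

Bruno first takes €50,000, leaving a balance of €300,000. Bruno then takes two-fifths of the balance (€120,000), for a total of €170,000. The remaining €180,000 passes to the descendants.
The descendants' portion (€180,000) is divided at the children's generation into 4 shares of €45,000. Teodor takes €45,000. The 3 shares of the deceased (Gabor, Zubin, and Wyatt) are combined into a pool of €135,000.
That pool (€135,000) is divided at the grandchildren's generation equally among Celia, Priya, Hamish, Liesel, and Erik: €27,000 each.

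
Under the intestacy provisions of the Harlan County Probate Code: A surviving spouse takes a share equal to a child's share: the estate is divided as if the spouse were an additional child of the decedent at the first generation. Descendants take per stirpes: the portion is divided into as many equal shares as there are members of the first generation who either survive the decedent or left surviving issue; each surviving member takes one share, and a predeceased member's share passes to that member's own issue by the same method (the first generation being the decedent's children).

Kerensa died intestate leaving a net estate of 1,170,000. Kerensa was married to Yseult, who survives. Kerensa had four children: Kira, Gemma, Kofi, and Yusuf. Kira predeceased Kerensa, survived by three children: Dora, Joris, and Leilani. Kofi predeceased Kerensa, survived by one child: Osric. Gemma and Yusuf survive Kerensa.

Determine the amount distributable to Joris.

The spouse counts as an additional share at the children's level, so there are 5 primary shares of 234,000. Yseult takes one such share (234,000).
The children's combined portion (936,000) is divided into 4 shares of 234,000: Gemma and Yusuf each take 234,000; Kira's 234,000 share passes to Kira's issue; Kofi's 234,000 share passes to Kofi's issue.
Kira's share (234,000) is divided into 3 shares of 78,000: Dora, Joris, and Leilani each take 78,000.
Kofi's share (234,000) passes entirely to Osric.

Joris receives 78,000.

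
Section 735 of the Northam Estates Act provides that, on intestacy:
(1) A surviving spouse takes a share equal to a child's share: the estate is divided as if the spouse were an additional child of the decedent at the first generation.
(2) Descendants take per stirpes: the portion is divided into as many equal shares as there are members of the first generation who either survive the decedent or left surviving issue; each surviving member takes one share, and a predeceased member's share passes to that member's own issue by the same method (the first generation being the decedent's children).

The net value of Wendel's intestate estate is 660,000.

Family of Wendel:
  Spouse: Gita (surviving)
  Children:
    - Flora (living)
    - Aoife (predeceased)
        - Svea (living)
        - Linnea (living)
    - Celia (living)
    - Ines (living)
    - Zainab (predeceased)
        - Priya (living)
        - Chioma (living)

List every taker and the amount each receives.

The spouse counts as an additional share at the children's level, so there are 6 primary shares of 110,000. Gita takes one such share (110,000).
The children's combined portion (550,000) is divided into 5 shares of 110,000: Flora, Celia, and Ines each take 110,000; Aoife's 110,000 share passes to Aoife's issue; Zainab's 110,000 share passes to Zainab's issue.
Aoife's share (110,000) is divided into 2 shares of 55,000: Svea and Linnea each take 55,000.
Zainab's share (110,000) is divided into 2 shares of 55,000: Priya and Chioma each take 55,000.

Gita: 110,000; Flora: 110,000; Svea: 55,000; Linnea: 55,000; Celia: 110,000; Ines: 110,000; Priya: 55,000; Chioma: 55,000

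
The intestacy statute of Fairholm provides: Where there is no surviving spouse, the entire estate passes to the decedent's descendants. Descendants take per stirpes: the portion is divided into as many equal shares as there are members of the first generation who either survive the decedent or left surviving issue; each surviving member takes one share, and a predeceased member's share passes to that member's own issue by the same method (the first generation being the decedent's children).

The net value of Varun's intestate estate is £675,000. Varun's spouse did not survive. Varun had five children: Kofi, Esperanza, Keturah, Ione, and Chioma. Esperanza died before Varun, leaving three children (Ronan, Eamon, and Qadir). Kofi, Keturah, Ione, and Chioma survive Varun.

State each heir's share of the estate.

Kofi: £135,000; Ronan: £45,000; Eamon: £45,000; Qadir: £45,000; Keturah: £135,000; Ione: £135,000; Chioma: £135,000

The entire £675,000 passes to the descendants.
That amount (£675,000) is divided into 5 shares of £135,000: Kofi, Keturah, Ione, and Chioma each take £135,000; Esperanza's £135,000 share passes to Esperanza's issue.
Esperanza's share (£135,000) is divided into 3 shares of £45,000: Ronan, Eamon, and Qadir each take £45,000.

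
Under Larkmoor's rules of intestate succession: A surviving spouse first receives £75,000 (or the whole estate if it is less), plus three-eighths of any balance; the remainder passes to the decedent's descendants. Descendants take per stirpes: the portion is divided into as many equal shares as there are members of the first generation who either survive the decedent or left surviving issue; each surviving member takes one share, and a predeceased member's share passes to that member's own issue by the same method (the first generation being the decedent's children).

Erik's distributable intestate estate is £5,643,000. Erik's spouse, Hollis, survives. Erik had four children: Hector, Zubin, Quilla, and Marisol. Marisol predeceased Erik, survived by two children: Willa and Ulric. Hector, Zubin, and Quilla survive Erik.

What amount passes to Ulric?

Ulric receives £435,000.

Hollis first takes £75,000, leaving a balance of £5,568,000. Hollis then takes three-eighths of the balance (£2,088,000), for a total of £2,163,000. The remaining £3,480,000 passes to the descendants.
The descendants' portion (£3,480,000) is divided into 4 shares of £870,000: Hector, Zubin, and Quilla each take £870,000; Marisol's £870,000 share passes to Marisol's issue.
Marisol's share (£870,000) is divided into 2 shares of £435,000: Willa and Ulric each take £435,000.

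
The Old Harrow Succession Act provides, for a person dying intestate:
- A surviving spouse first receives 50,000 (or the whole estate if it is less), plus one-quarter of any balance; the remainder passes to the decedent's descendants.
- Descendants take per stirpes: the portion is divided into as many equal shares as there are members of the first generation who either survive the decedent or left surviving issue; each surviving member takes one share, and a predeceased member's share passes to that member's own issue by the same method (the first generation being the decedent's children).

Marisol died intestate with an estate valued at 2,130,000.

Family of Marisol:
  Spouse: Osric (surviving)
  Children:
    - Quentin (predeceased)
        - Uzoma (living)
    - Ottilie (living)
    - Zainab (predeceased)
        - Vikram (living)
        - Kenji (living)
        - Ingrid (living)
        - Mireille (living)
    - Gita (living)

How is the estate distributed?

Osric first takes 50,000, leaving a balance of 2,080,000. Osric then takes one-quarter of the balance (520,000), for a total of 570,000. The remaining 1,560,000 passes to the descendants.
The descendants' portion (1,560,000) is divided into 4 shares of 390,000: Ottilie and Gita each take 390,000; Quentin's 390,000 share passes to Quentin's issue; Zainab's 390,000 share passes to Zainab's issue.
Quentin's share (390,000) passes entirely to Uzoma.
Zainab's share (390,000) is divided into 4 shares of 97,500: Vikram, Kenji, Ingrid, and Mireille each take 97,500.

Osric: 570,000; Uzoma: 390,000; Ottilie: 390,000; Vikram: 97,500; Kenji: 97,500; Ingrid: 97,500; Mireille: 97,500; Gita: 390,000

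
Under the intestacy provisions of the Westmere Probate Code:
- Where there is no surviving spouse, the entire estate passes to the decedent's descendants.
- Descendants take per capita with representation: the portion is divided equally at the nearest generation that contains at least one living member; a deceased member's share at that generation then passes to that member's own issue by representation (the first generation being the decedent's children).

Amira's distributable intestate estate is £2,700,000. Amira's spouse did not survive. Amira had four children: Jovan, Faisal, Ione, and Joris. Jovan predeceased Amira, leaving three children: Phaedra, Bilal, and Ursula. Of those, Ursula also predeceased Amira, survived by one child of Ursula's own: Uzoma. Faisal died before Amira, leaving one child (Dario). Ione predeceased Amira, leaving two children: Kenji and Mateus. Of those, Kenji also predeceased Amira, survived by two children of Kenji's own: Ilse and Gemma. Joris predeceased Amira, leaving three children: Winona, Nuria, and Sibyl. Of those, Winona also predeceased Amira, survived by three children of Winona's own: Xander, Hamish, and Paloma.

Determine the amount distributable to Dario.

The entire £2,700,000 passes to the descendants.
No child survives, so the initial division is made at the grandchildren's generation.
That amount (£2,700,000) is divided into 9 shares of £300,000: Phaedra, Bilal, Dario, Mateus, Nuria, and Sibyl each take £300,000; Ursula's £300,000 share passes to Ursula's issue; Kenji's £300,000 share passes to Kenji's issue; Winona's £300,000 share passes to Winona's issue.
Ursula's share (£300,000) passes entirely to Uzoma.
Kenji's share (£300,000) is divided into 2 shares of £150,000: Ilse and Gemma each take £150,000.
Winona's share (£300,000) is divided into 3 shares of £100,000: Xander, Hamish, and Paloma each take £100,000.

Dario receives £300,000.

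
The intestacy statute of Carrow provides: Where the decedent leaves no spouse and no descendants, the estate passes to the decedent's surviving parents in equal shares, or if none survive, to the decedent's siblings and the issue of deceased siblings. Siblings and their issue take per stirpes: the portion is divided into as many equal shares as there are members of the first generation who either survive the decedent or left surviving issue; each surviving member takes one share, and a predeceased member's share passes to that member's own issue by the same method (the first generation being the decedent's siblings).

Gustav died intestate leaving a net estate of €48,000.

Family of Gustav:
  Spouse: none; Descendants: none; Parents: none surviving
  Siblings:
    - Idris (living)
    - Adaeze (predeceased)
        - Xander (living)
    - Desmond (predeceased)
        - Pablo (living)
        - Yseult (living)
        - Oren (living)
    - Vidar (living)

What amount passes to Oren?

Oren receives €4,000.

The entire €48,000 passes to the siblings and their issue.
That amount (€48,000) is divided into 4 shares of €12,000: Idris and Vidar each take €12,000; Adaeze's €12,000 share passes to Adaeze's issue; Desmond's €12,000 share passes to Desmond's issue.
Adaeze's share (€12,000) passes entirely to Xander.
Desmond's share (€12,000) is divided into 3 shares of €4,000: Pablo, Yseult, and Oren each take €4,000.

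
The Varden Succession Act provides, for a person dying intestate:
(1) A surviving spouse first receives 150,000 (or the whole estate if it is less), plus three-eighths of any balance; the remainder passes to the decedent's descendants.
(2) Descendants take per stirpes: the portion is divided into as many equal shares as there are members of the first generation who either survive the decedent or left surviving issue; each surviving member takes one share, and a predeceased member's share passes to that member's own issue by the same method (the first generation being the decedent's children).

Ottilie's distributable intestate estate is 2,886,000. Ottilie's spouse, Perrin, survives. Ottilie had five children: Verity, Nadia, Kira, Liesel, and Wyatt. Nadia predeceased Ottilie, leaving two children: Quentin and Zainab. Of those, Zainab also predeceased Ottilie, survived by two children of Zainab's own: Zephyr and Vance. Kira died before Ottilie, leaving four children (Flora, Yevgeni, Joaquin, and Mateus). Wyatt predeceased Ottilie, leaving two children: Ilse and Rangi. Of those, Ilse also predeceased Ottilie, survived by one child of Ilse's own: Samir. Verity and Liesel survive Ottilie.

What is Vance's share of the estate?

Perrin first takes 150,000, leaving a balance of 2,736,000. Perrin then takes three-eighths of the balance (1,026,000), for a total of 1,176,000. The remaining 1,710,000 passes to the descendants.
The descendants' portion (1,710,000) is divided into 5 shares of 342,000: Verity and Liesel each take 342,000; Nadia's 342,000 share passes to Nadia's issue; Kira's 342,000 share passes to Kira's issue; Wyatt's 342,000 share passes to Wyatt's issue.
Nadia's share (342,000) is divided into 2 shares of 171,000: Quentin takes 171,000; Zainab's 171,000 share passes to Zainab's issue.
Zainab's share (171,000) is divided into 2 shares of 85,500: Zephyr and Vance each take 85,500.
Kira's share (342,000) is divided into 4 shares of 85,500: Flora, Yevgeni, Joaquin, and Mateus each take 85,500.
Wyatt's share (342,000) is divided into 2 shares of 171,000: Rangi takes 171,000; Ilse's 171,000 share passes to Ilse's issue.
Ilse's share (171,000) passes entirely to Samir.

Vance receives 85,500.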